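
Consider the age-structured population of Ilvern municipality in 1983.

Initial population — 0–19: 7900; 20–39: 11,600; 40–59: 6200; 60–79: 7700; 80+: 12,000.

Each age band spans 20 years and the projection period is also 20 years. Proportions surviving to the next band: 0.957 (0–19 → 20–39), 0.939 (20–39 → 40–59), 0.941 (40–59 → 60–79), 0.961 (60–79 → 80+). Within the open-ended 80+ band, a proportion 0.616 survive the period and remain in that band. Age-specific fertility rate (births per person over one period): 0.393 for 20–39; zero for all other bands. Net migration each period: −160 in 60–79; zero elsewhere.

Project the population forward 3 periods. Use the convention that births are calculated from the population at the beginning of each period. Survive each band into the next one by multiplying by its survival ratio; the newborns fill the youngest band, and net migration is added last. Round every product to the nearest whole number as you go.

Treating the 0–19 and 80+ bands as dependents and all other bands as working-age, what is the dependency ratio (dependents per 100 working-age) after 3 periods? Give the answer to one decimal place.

151.4

— Period 1 —
Births: 11600 * 0.393 = 4559
20–39: 7900 * 0.957 = 7560
40–59: 11600 * 0.939 = 10892
60–79: 6200 * 0.941 = 5834
80+: 7700 * 0.961 + 12000 * 0.616 = 7400 + 7392 = 14792
Net migration: 60–79 − 160 → 5674
Giving 4559 / 7560 / 10892 / 5674 / 14792.
— Period 2 —
Births: 7560 * 0.393 = 2971
20–39: 4559 * 0.957 = 4363
40–59: 7560 * 0.939 = 7099
60–79: 10892 * 0.941 = 10249
80+: 5674 * 0.961 + 14792 * 0.616 = 5453 + 9112 = 14565
Net migration: 60–79 − 160 → 10089
Giving 2971 / 4363 / 7099 / 10089 / 14565.
— Period 3 —
Births: 4363 * 0.393 = 1715
20–39: 2971 * 0.957 = 2843
40–59: 4363 * 0.939 = 4097
60–79: 7099 * 0.941 = 6680
80+: 10089 * 0.961 + 14565 * 0.616 = 9696 + 8972 = 18668
Net migration: 60–79 − 160 → 6520
Giving 1715 / 2843 / 4097 / 6520 / 18668.
Dependents (band 0–19 + band 80+) = 1715 + 18668 = 20383; working-age = 13460; ratio = 20383/13460 × 100 = 151.4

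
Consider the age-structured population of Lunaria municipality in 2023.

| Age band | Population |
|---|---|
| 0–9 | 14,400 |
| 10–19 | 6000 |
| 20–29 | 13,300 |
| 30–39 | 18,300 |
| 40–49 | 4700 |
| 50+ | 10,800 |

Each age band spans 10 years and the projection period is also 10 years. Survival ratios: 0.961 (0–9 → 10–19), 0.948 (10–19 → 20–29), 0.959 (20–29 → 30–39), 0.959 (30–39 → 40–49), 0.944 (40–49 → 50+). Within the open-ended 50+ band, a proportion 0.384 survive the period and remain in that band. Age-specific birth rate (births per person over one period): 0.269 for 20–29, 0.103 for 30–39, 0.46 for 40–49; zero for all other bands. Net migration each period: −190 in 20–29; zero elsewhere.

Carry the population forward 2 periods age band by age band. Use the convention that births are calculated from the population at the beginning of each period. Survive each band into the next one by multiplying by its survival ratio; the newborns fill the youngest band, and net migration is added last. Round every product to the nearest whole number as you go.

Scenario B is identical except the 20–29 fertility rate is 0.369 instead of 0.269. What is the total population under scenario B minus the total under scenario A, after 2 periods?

Numbering the bands 1..6 from youngest to oldest:
— Period 1 —
Births: 13300 * 0.269 = 3578, 18300 * 0.103 = 1885, 4700 * 0.46 = 2162 — total 7625
Band 2: 14400 * 0.961 = 13838
Band 3: 6000 * 0.948 = 5688
Band 4: 13300 * 0.959 = 12755
Band 5: 18300 * 0.959 = 17550
Band 6: 4700 * 0.944 + 10800 * 0.384 = 4437 + 4147 = 8584
Net migration: Band 3 − 190 → 5498
Population now: 0–9=7625, 10–19=13838, 20–29=5498, 30–39=12755, 40–49=17550, 50+=8584
— Period 2 —
Births: 5498 * 0.269 = 1479, 12755 * 0.103 = 1314, 17550 * 0.46 = 8073 — total 10866
Band 2: 7625 * 0.961 = 7328
Band 3: 13838 * 0.948 = 13118
Band 4: 5498 * 0.959 = 5273
Band 5: 12755 * 0.959 = 12232
Band 6: 17550 * 0.944 + 8584 * 0.384 = 16567 + 3296 = 19863
Net migration: Band 3 − 190 → 12928
Population now: 0–9=10866, 10–19=7328, 20–29=12928, 30–39=5273, 40–49=12232, 50+=19863
Scenario A total after 2 periods: 68490
Scenario B projection —
— Period 1 —
Births: 13300 * 0.369 = 4908, 18300 * 0.103 = 1885, 4700 * 0.46 = 2162 — total 8955
Band 2: 14400 * 0.961 = 13838
Band 3: 6000 * 0.948 = 5688
Band 4: 13300 * 0.959 = 12755
Band 5: 18300 * 0.959 = 17550
Band 6: 4700 * 0.944 + 10800 * 0.384 = 4437 + 4147 = 8584
Net migration: Band 3 − 190 → 5498
Population now: 0–9=8955, 10–19=13838, 20–29=5498, 30–39=12755, 40–49=17550, 50+=8584
— Period 2 —
Births: 5498 * 0.369 = 2029, 12755 * 0.103 = 1314, 17550 * 0.46 = 8073 — total 11416
Band 2: 8955 * 0.961 = 8606
Band 3: 13838 * 0.948 = 13118
Band 4: 5498 * 0.959 = 5273
Band 5: 12755 * 0.959 = 12232
Band 6: 17550 * 0.944 + 8584 * 0.384 = 16567 + 3296 = 19863
Net migration: Band 3 − 190 → 12928
Population now: 0–9=11416, 10–19=8606, 20–29=12928, 30–39=5273, 40–49=12232, 50+=19863
Scenario B total after 2 periods: 70318
Difference B − A = 70318 − 68490 = 1828

1828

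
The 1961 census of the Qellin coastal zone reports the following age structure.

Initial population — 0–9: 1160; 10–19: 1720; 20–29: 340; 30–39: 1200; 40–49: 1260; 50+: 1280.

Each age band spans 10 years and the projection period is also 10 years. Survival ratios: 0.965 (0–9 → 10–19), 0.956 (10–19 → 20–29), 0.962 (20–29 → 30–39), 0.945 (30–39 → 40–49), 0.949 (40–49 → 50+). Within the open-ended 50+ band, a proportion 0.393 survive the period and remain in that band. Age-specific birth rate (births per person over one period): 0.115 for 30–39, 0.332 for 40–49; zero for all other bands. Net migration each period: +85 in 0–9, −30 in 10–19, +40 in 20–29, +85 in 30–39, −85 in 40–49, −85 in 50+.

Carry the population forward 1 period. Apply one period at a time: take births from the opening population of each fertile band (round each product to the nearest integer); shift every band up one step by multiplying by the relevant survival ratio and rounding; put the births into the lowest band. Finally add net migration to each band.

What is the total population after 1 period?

After projecting period 1:
Births: 1200 × 0.115 = 138, 1260 × 0.332 = 418 → total 556
10–19: 1160 × 0.965 = 1119
20–29: 1720 × 0.956 = 1644
30–39: 340 × 0.962 = 327
40–49: 1200 × 0.945 = 1134
50+: 1260 × 0.949 + 1280 × 0.393 = 1196 + 503 = 1699
Net migration: 0–9 + 85 → 641; 10–19 − 30 → 1089; 20–29 + 40 → 1684; 30–39 + 85 → 412; 40–49 − 85 → 1049; 50+ − 85 → 1614
End of period: [641, 1089, 1684, 412, 1049, 1614]
Total after period 1: 641 + 1089 + 1684 + 412 + 1049 + 1614 = 6489

6489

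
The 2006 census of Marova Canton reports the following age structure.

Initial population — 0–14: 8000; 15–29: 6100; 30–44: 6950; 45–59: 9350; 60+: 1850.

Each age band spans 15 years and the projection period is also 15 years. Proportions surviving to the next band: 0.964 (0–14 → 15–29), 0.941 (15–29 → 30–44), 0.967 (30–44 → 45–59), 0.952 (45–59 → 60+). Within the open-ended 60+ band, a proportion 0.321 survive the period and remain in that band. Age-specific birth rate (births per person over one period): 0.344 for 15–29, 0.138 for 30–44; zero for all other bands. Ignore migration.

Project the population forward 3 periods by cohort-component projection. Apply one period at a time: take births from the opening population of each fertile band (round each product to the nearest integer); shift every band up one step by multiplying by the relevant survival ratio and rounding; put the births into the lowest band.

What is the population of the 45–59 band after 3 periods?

[period 1]
Births: 6100 × 0.344 = 2098  |  6950 × 0.138 = 959 → total 3057
15–29: 8000 × 0.964 = 7712
30–44: 6100 × 0.941 = 5740
45–59: 6950 × 0.967 = 6721
60+: 9350 × 0.952 + 1850 × 0.321 = 8901 + 594 = 9495
End of period: [3057, 7712, 5740, 6721, 9495]
[period 2]
Births: 7712 × 0.344 = 2653  |  5740 × 0.138 = 792 → total 3445
15–29: 3057 × 0.964 = 2947
30–44: 7712 × 0.941 = 7257
45–59: 5740 × 0.967 = 5551
60+: 6721 × 0.952 + 9495 × 0.321 = 6398 + 3048 = 9446
End of period: [3445, 2947, 7257, 5551, 9446]
[period 3]
Births: 2947 × 0.344 = 1014  |  7257 × 0.138 = 1001 → total 2015
15–29: 3445 × 0.964 = 3321
30–44: 2947 × 0.941 = 2773
45–59: 7257 × 0.967 = 7018
60+: 5551 × 0.952 + 9446 × 0.321 = 5285 + 3032 = 8317
End of period: [2015, 3321, 2773, 7018, 8317]

7018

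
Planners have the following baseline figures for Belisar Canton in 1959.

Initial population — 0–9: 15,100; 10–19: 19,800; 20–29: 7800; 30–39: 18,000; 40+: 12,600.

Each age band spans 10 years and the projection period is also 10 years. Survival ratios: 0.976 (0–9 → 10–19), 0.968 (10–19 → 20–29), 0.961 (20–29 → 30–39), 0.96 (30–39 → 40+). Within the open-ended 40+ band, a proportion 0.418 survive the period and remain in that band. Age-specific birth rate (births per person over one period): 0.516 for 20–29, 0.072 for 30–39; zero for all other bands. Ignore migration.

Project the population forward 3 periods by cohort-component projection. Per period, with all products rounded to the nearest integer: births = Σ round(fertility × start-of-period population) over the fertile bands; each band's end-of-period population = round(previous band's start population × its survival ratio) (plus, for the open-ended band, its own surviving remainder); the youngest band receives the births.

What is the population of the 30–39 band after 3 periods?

13710

Let group 1 be 0–9 through group 5 = 40+.
After projecting period 1:
Births: 7800 × 0.516 = 4025  |  18000 × 0.072 = 1296 → total 5321
Group 2: 15100 × 0.976 = 14738
Group 3: 19800 × 0.968 = 19166
Group 4: 7800 × 0.961 = 7496
Group 5: 18000 × 0.96 + 12600 × 0.418 = 17280 + 5267 = 22547
End of period: [5321, 14738, 19166, 7496, 22547]
After projecting period 2:
Births: 19166 × 0.516 = 9890  |  7496 × 0.072 = 540 → total 10430
Group 2: 5321 × 0.976 = 5193
Group 3: 14738 × 0.968 = 14266
Group 4: 19166 × 0.961 = 18419
Group 5: 7496 × 0.96 + 22547 × 0.418 = 7196 + 9425 = 16621
End of period: [10430, 5193, 14266, 18419, 16621]
After projecting period 3:
Births: 14266 × 0.516 = 7361  |  18419 × 0.072 = 1326 → total 8687
Group 2: 10430 × 0.976 = 10180
Group 3: 5193 × 0.968 = 5027
Group 4: 14266 × 0.961 = 13710
Group 5: 18419 × 0.96 + 16621 × 0.418 = 17682 + 6948 = 24630
End of period: [8687, 10180, 5027, 13710, 24630]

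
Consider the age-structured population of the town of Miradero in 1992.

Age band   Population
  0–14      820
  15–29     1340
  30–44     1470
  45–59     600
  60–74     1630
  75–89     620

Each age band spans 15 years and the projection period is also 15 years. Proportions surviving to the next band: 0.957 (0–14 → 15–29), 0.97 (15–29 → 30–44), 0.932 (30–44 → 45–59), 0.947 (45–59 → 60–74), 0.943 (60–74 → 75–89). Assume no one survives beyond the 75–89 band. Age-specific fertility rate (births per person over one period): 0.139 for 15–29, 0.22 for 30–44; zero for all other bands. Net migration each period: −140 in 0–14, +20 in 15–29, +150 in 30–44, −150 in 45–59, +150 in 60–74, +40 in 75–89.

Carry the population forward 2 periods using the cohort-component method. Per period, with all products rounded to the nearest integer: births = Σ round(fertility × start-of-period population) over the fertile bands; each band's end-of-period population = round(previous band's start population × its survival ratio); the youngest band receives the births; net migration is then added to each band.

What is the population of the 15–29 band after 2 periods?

373

(Bands numbered youngest = 1 to oldest = 6.)
After projecting period 1:
Births: 1340 * 0.139 = 186 ; 1470 * 0.22 = 323 ⇒ total 509
Band 2: 820 * 0.957 = 785
Band 3: 1340 * 0.97 = 1300
Band 4: 1470 * 0.932 = 1370
Band 5: 600 * 0.947 = 568
Band 6: 1630 * 0.943 = 1537
Net migration: Band 1 − 140 → 369; Band 2 + 20 → 805; Band 3 + 150 → 1450; Band 4 − 150 → 1220; Band 5 + 150 → 718; Band 6 + 40 → 1577
End of period: [369, 805, 1450, 1220, 718, 1577]
After projecting period 2:
Births: 805 * 0.139 = 112 ; 1450 * 0.22 = 319 ⇒ total 431
Band 2: 369 * 0.957 = 353
Band 3: 805 * 0.97 = 781
Band 4: 1450 * 0.932 = 1351
Band 5: 1220 * 0.947 = 1155
Band 6: 718 * 0.943 = 677
Net migration: Band 1 − 140 → 291; Band 2 + 20 → 373; Band 3 + 150 → 931; Band 4 − 150 → 1201; Band 5 + 150 → 1305; Band 6 + 40 → 717
End of period: [291, 373, 931, 1201, 1305, 717]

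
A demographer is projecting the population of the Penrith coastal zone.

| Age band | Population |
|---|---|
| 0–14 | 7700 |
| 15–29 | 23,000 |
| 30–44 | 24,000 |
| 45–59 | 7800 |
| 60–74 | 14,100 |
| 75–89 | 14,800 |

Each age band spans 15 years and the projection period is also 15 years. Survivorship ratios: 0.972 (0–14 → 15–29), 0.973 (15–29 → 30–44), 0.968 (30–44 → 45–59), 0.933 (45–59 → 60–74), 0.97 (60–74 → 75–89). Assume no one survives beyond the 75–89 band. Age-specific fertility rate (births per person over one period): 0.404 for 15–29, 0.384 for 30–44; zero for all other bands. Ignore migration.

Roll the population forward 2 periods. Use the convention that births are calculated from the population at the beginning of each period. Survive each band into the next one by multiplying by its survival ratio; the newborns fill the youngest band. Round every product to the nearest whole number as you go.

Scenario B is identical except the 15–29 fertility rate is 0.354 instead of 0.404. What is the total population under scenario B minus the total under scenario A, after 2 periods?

Numbering the bands 1..6 from youngest to oldest:
— Period 1 —
Births: 23000 * 0.404 = 9292  |  24000 * 0.384 = 9216 → total 18508
Band 2: 7700 * 0.972 = 7484
Band 3: 23000 * 0.973 = 22379
Band 4: 24000 * 0.968 = 23232
Band 5: 7800 * 0.933 = 7277
Band 6: 14100 * 0.97 = 13677
Population now: 0–14=18508, 15–29=7484, 30–44=22379, 45–59=23232, 60–74=7277, 75–89=13677
— Period 2 —
Births: 7484 * 0.404 = 3024  |  22379 * 0.384 = 8594 → total 11618
Band 2: 18508 * 0.972 = 17990
Band 3: 7484 * 0.973 = 7282
Band 4: 22379 * 0.968 = 21663
Band 5: 23232 * 0.933 = 21675
Band 6: 7277 * 0.97 = 7059
Population now: 0–14=11618, 15–29=17990, 30–44=7282, 45–59=21663, 60–74=21675, 75–89=7059
Scenario A total after 2 periods: 87287
Scenario B projection —
— Period 1 —
Births: 23000 * 0.354 = 8142  |  24000 * 0.384 = 9216 → total 17358
Band 2: 7700 * 0.972 = 7484
Band 3: 23000 * 0.973 = 22379
Band 4: 24000 * 0.968 = 23232
Band 5: 7800 * 0.933 = 7277
Band 6: 14100 * 0.97 = 13677
Population now: 0–14=17358, 15–29=7484, 30–44=22379, 45–59=23232, 60–74=7277, 75–89=13677
— Period 2 —
Births: 7484 * 0.354 = 2649  |  22379 * 0.384 = 8594 → total 11243
Band 2: 17358 * 0.972 = 16872
Band 3: 7484 * 0.973 = 7282
Band 4: 22379 * 0.968 = 21663
Band 5: 23232 * 0.933 = 21675
Band 6: 7277 * 0.97 = 7059
Population now: 0–14=11243, 15–29=16872, 30–44=7282, 45–59=21663, 60–74=21675, 75–89=7059
Scenario B total after 2 periods: 85794
Difference B − A = 85794 − 87287 = -1493

-1493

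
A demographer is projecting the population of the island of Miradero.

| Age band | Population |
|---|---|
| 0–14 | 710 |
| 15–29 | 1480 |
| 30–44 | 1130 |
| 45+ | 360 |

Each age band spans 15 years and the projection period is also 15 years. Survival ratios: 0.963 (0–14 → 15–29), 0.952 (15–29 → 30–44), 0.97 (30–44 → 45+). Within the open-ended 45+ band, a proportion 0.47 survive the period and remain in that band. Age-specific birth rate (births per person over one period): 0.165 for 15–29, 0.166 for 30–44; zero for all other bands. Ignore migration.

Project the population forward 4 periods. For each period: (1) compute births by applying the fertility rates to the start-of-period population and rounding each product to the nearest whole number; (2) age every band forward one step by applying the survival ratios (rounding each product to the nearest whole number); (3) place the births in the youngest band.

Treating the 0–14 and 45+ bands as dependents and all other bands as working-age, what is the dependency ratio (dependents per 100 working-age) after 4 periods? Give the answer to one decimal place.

253.1

— Period 1 —
Births: 1480 × 0.165 = 244, 1130 × 0.166 = 188 → 432
15–29: 710 × 0.963 = 684
30–44: 1480 × 0.952 = 1409
45+: 1130 × 0.97 + 360 × 0.47 = 1096 + 169 = 1265
Giving 432 / 684 / 1409 / 1265.
— Period 2 —
Births: 684 × 0.165 = 113, 1409 × 0.166 = 234 → 347
15–29: 432 × 0.963 = 416
30–44: 684 × 0.952 = 651
45+: 1409 × 0.97 + 1265 × 0.47 = 1367 + 595 = 1962
Giving 347 / 416 / 651 / 1962.
— Period 3 —
Births: 416 × 0.165 = 69, 651 × 0.166 = 108 → 177
15–29: 347 × 0.963 = 334
30–44: 416 × 0.952 = 396
45+: 651 × 0.97 + 1962 × 0.47 = 631 + 922 = 1553
Giving 177 / 334 / 396 / 1553.
— Period 4 —
Births: 334 × 0.165 = 55, 396 × 0.166 = 66 → 121
15–29: 177 × 0.963 = 170
30–44: 334 × 0.952 = 318
45+: 396 × 0.97 + 1553 × 0.47 = 384 + 730 = 1114
Giving 121 / 170 / 318 / 1114.
Dependents (band 0–14 + band 45+) = 121 + 1114 = 1235; working-age = 488; ratio = 1235/488 × 100 = 253.1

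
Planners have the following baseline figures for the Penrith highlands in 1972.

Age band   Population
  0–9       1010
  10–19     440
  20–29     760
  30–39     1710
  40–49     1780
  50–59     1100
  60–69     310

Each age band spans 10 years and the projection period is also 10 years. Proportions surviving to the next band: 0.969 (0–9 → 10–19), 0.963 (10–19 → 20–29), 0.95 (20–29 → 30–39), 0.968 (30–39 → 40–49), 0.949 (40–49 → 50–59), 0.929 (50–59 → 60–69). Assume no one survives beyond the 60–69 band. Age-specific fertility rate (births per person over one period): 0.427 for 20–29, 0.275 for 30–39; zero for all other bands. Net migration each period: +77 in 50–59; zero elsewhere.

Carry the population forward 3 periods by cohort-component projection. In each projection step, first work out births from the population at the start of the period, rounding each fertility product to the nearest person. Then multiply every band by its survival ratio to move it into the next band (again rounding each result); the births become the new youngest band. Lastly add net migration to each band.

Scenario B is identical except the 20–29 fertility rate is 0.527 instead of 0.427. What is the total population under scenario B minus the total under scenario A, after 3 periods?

[period 1]
Births: 760 × 0.427 = 325, 1710 × 0.275 = 470 → total 795
10–19: 1010 × 0.969 = 979
20–29: 440 × 0.963 = 424
30–39: 760 × 0.95 = 722
40–49: 1710 × 0.968 = 1655
50–59: 1780 × 0.949 = 1689
60–69: 1100 × 0.929 = 1022
Net migration: 50–59 + 77 → 1766
End of period: [795, 979, 424, 722, 1655, 1766, 1022]
[period 2]
Births: 424 × 0.427 = 181, 722 × 0.275 = 199 → total 380
10–19: 795 × 0.969 = 770
20–29: 979 × 0.963 = 943
30–39: 424 × 0.95 = 403
40–49: 722 × 0.968 = 699
50–59: 1655 × 0.949 = 1571
60–69: 1766 × 0.929 = 1641
Net migration: 50–59 + 77 → 1648
End of period: [380, 770, 943, 403, 699, 1648, 1641]
[period 3]
Births: 943 × 0.427 = 403, 403 × 0.275 = 111 → total 514
10–19: 380 × 0.969 = 368
20–29: 770 × 0.963 = 742
30–39: 943 × 0.95 = 896
40–49: 403 × 0.968 = 390
50–59: 699 × 0.949 = 663
60–69: 1648 × 0.929 = 1531
Net migration: 50–59 + 77 → 740
End of period: [514, 368, 742, 896, 390, 740, 1531]
Scenario A total after 3 periods: 5181
Scenario B projection —
[period 1]
Births: 760 × 0.527 = 401, 1710 × 0.275 = 470 → total 871
10–19: 1010 × 0.969 = 979
20–29: 440 × 0.963 = 424
30–39: 760 × 0.95 = 722
40–49: 1710 × 0.968 = 1655
50–59: 1780 × 0.949 = 1689
60–69: 1100 × 0.929 = 1022
Net migration: 50–59 + 77 → 1766
End of period: [871, 979, 424, 722, 1655, 1766, 1022]
[period 2]
Births: 424 × 0.527 = 223, 722 × 0.275 = 199 → total 422
10–19: 871 × 0.969 = 844
20–29: 979 × 0.963 = 943
30–39: 424 × 0.95 = 403
40–49: 722 × 0.968 = 699
50–59: 1655 × 0.949 = 1571
60–69: 1766 × 0.929 = 1641
Net migration: 50–59 + 77 → 1648
End of period: [422, 844, 943, 403, 699, 1648, 1641]
[period 3]
Births: 943 × 0.527 = 497, 403 × 0.275 = 111 → total 608
10–19: 422 × 0.969 = 409
20–29: 844 × 0.963 = 813
30–39: 943 × 0.95 = 896
40–49: 403 × 0.968 = 390
50–59: 699 × 0.949 = 663
60–69: 1648 × 0.929 = 1531
Net migration: 50–59 + 77 → 740
End of period: [608, 409, 813, 896, 390, 740, 1531]
Scenario B total after 3 periods: 5387
Difference B − A = 5387 − 5181 = 206

206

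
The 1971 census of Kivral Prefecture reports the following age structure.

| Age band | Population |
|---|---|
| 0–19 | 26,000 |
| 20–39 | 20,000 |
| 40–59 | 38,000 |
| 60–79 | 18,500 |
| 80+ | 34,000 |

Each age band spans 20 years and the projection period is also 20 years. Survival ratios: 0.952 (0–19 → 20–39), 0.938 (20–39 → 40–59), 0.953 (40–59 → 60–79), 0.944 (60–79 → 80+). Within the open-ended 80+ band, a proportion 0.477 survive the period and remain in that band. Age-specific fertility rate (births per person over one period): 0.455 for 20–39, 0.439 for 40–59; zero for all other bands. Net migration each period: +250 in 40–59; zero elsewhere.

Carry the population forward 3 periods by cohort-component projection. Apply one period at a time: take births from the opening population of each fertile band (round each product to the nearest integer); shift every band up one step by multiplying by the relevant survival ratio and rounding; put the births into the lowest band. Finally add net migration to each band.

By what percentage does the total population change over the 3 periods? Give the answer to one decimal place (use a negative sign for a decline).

Period 1.
Births: 20000 × 0.455 = 9100, 38000 × 0.439 = 16682 → 25782
20–39: 26000 × 0.952 = 24752
40–59: 20000 × 0.938 = 18760
60–79: 38000 × 0.953 = 36214
80+: 18500 × 0.944 + 34000 × 0.477 = 17464 + 16218 = 33682
Net migration: 40–59 + 250 → 19010
Giving 25782 / 24752 / 19010 / 36214 / 33682.
Period 2.
Births: 24752 × 0.455 = 11262, 19010 × 0.439 = 8345 → 19607
20–39: 25782 × 0.952 = 24544
40–59: 24752 × 0.938 = 23217
60–79: 19010 × 0.953 = 18117
80+: 36214 × 0.944 + 33682 × 0.477 = 34186 + 16066 = 50252
Net migration: 40–59 + 250 → 23467
Giving 19607 / 24544 / 23467 / 18117 / 50252.
Period 3.
Births: 24544 × 0.455 = 11168, 23467 × 0.439 = 10302 → 21470
20–39: 19607 × 0.952 = 18666
40–59: 24544 × 0.938 = 23022
60–79: 23467 × 0.953 = 22364
80+: 18117 × 0.944 + 50252 × 0.477 = 17102 + 23970 = 41072
Net migration: 40–59 + 250 → 23272
Giving 21470 / 18666 / 23272 / 22364 / 41072.
Total: 136500 → 126844; change = -9656; percentage change = -7.1%

-7.1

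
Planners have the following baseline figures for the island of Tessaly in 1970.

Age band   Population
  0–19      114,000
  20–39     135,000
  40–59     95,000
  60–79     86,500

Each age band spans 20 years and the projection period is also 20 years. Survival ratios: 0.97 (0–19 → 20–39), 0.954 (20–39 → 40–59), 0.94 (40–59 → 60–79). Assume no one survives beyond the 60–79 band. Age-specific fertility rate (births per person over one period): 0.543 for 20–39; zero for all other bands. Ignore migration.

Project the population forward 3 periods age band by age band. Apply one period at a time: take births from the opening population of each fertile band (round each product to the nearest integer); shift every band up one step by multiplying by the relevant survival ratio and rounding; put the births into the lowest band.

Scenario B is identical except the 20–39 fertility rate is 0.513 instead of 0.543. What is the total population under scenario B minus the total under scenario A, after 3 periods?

-11115

Numbering the groups 1..4 from youngest to oldest:
After projecting period 1:
Births: 135000 * 0.543 = 73305
Group 2: 114000 * 0.97 = 110580
Group 3: 135000 * 0.954 = 128790
Group 4: 95000 * 0.94 = 89300
Population now: 0–19=73305, 20–39=110580, 40–59=128790, 60–79=89300
After projecting period 2:
Births: 110580 * 0.543 = 60045
Group 2: 73305 * 0.97 = 71106
Group 3: 110580 * 0.954 = 105493
Group 4: 128790 * 0.94 = 121063
Population now: 0–19=60045, 20–39=71106, 40–59=105493, 60–79=121063
After projecting period 3:
Births: 71106 * 0.543 = 38611
Group 2: 60045 * 0.97 = 58244
Group 3: 71106 * 0.954 = 67835
Group 4: 105493 * 0.94 = 99163
Population now: 0–19=38611, 20–39=58244, 40–59=67835, 60–79=99163
Scenario A total after 3 periods: 263853
Scenario B projection —
After projecting period 1:
Births: 135000 * 0.513 = 69255
Group 2: 114000 * 0.97 = 110580
Group 3: 135000 * 0.954 = 128790
Group 4: 95000 * 0.94 = 89300
Population now: 0–19=69255, 20–39=110580, 40–59=128790, 60–79=89300
After projecting period 2:
Births: 110580 * 0.513 = 56728
Group 2: 69255 * 0.97 = 67177
Group 3: 110580 * 0.954 = 105493
Group 4: 128790 * 0.94 = 121063
Population now: 0–19=56728, 20–39=67177, 40–59=105493, 60–79=121063
After projecting period 3:
Births: 67177 * 0.513 = 34462
Group 2: 56728 * 0.97 = 55026
Group 3: 67177 * 0.954 = 64087
Group 4: 105493 * 0.94 = 99163
Population now: 0–19=34462, 20–39=55026, 40–59=64087, 60–79=99163
Scenario B total after 3 periods: 252738
Difference B − A = 252738 − 263853 = -11115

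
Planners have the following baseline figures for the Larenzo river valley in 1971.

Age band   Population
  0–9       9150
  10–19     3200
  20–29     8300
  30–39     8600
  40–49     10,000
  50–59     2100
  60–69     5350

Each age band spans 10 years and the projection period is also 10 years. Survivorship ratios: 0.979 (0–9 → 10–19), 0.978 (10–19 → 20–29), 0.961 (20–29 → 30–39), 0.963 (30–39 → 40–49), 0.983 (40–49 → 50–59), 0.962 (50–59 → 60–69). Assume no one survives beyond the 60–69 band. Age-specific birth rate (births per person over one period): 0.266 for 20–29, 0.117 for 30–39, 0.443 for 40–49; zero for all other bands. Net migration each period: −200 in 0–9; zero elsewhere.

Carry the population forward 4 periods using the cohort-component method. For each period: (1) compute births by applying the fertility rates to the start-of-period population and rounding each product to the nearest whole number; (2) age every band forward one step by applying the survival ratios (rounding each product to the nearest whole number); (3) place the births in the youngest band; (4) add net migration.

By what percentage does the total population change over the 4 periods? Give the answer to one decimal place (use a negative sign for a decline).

-14.8

Period 1:
Births: 8300 × 0.266 = 2208, 8600 × 0.117 = 1006, 10000 × 0.443 = 4430 — total 7644
10–19: 9150 × 0.979 = 8958
20–29: 3200 × 0.978 = 3130
30–39: 8300 × 0.961 = 7976
40–49: 8600 × 0.963 = 8282
50–59: 10000 × 0.983 = 9830
60–69: 2100 × 0.962 = 2020
Net migration: 0–9 − 200 → 7444
Population now: 0–9=7444, 10–19=8958, 20–29=3130, 30–39=7976, 40–49=8282, 50–59=9830, 60–69=2020
Period 2:
Births: 3130 × 0.266 = 833, 7976 × 0.117 = 933, 8282 × 0.443 = 3669 — total 5435
10–19: 7444 × 0.979 = 7288
20–29: 8958 × 0.978 = 8761
30–39: 3130 × 0.961 = 3008
40–49: 7976 × 0.963 = 7681
50–59: 8282 × 0.983 = 8141
60–69: 9830 × 0.962 = 9456
Net migration: 0–9 − 200 → 5235
Population now: 0–9=5235, 10–19=7288, 20–29=8761, 30–39=3008, 40–49=7681, 50–59=8141, 60–69=9456
Period 3:
Births: 8761 × 0.266 = 2330, 3008 × 0.117 = 352, 7681 × 0.443 = 3403 — total 6085
10–19: 5235 × 0.979 = 5125
20–29: 7288 × 0.978 = 7128
30–39: 8761 × 0.961 = 8419
40–49: 3008 × 0.963 = 2897
50–59: 7681 × 0.983 = 7550
60–69: 8141 × 0.962 = 7832
Net migration: 0–9 − 200 → 5885
Population now: 0–9=5885, 10–19=5125, 20–29=7128, 30–39=8419, 40–49=2897, 50–59=7550, 60–69=7832
Period 4:
Births: 7128 × 0.266 = 1896, 8419 × 0.117 = 985, 2897 × 0.443 = 1283 — total 4164
10–19: 5885 × 0.979 = 5761
20–29: 5125 × 0.978 = 5012
30–39: 7128 × 0.961 = 6850
40–49: 8419 × 0.963 = 8107
50–59: 2897 × 0.983 = 2848
60–69: 7550 × 0.962 = 7263
Net migration: 0–9 − 200 → 3964
Population now: 0–9=3964, 10–19=5761, 20–29=5012, 30–39=6850, 40–49=8107, 50–59=2848, 60–69=7263
Total: 46700 → 39805; change = -6895; percentage change = -14.8%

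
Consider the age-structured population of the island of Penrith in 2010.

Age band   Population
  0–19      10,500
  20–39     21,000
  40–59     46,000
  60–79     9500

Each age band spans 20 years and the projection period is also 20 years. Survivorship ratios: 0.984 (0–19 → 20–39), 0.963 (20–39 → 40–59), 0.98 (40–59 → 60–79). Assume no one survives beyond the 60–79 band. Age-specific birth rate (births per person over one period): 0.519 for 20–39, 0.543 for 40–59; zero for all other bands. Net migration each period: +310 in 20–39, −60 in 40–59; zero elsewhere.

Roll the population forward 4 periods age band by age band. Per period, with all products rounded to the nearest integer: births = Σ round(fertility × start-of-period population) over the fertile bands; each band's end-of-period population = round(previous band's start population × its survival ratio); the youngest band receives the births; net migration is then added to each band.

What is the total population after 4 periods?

100501

[period 1]
Births: 21000 × 0.519 = 10899 ; 46000 × 0.543 = 24978 — total 35877
20–39: 10500 × 0.984 = 10332
40–59: 21000 × 0.963 = 20223
60–79: 46000 × 0.98 = 45080
Net migration: 20–39 + 310 → 10642; 40–59 − 60 → 20163
Population now: 0–19=35877, 20–39=10642, 40–59=20163, 60–79=45080
[period 2]
Births: 10642 × 0.519 = 5523 ; 20163 × 0.543 = 10949 — total 16472
20–39: 35877 × 0.984 = 35303
40–59: 10642 × 0.963 = 10248
60–79: 20163 × 0.98 = 19760
Net migration: 20–39 + 310 → 35613; 40–59 − 60 → 10188
Population now: 0–19=16472, 20–39=35613, 40–59=10188, 60–79=19760
[period 3]
Births: 35613 × 0.519 = 18483 ; 10188 × 0.543 = 5532 — total 24015
20–39: 16472 × 0.984 = 16208
40–59: 35613 × 0.963 = 34295
60–79: 10188 × 0.98 = 9984
Net migration: 20–39 + 310 → 16518; 40–59 − 60 → 34235
Population now: 0–19=24015, 20–39=16518, 40–59=34235, 60–79=9984
[period 4]
Births: 16518 × 0.519 = 8573 ; 34235 × 0.543 = 18590 — total 27163
20–39: 24015 × 0.984 = 23631
40–59: 16518 × 0.963 = 15907
60–79: 34235 × 0.98 = 33550
Net migration: 20–39 + 310 → 23941; 40–59 − 60 → 15847
Population now: 0–19=27163, 20–39=23941, 40–59=15847, 60–79=33550
Total after period 4: 27163 + 23941 + 15847 + 33550 = 100501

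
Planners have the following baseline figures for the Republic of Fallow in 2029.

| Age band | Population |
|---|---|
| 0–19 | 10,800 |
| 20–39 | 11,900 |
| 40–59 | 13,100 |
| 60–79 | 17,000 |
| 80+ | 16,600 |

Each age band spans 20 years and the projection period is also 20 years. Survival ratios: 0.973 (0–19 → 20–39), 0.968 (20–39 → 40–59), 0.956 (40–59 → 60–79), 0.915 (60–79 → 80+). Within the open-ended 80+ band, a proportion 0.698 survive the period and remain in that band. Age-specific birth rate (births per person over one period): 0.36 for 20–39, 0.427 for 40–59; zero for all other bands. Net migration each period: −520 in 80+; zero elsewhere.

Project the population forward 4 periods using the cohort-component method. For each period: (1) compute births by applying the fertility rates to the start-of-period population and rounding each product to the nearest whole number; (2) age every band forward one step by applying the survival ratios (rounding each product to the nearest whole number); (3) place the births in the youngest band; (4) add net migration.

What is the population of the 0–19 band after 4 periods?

7020

Period 1:
Births: 11900 × 0.36 = 4284 ; 13100 × 0.427 = 5594 — total 9878
20–39: 10800 × 0.973 = 10508
40–59: 11900 × 0.968 = 11519
60–79: 13100 × 0.956 = 12524
80+: 17000 × 0.915 + 16600 × 0.698 = 15555 + 11587 = 27142
Net migration: 80+ − 520 → 26622
Population now: 0–19=9878, 20–39=10508, 40–59=11519, 60–79=12524, 80+=26622
Period 2:
Births: 10508 × 0.36 = 3783 ; 11519 × 0.427 = 4919 — total 8702
20–39: 9878 × 0.973 = 9611
40–59: 10508 × 0.968 = 10172
60–79: 11519 × 0.956 = 11012
80+: 12524 × 0.915 + 26622 × 0.698 = 11459 + 18582 = 30041
Net migration: 80+ − 520 → 29521
Population now: 0–19=8702, 20–39=9611, 40–59=10172, 60–79=11012, 80+=29521
Period 3:
Births: 9611 × 0.36 = 3460 ; 10172 × 0.427 = 4343 — total 7803
20–39: 8702 × 0.973 = 8467
40–59: 9611 × 0.968 = 9303
60–79: 10172 × 0.956 = 9724
80+: 11012 × 0.915 + 29521 × 0.698 = 10076 + 20606 = 30682
Net migration: 80+ − 520 → 30162
Population now: 0–19=7803, 20–39=8467, 40–59=9303, 60–79=9724, 80+=30162
Period 4:
Births: 8467 × 0.36 = 3048 ; 9303 × 0.427 = 3972 — total 7020
20–39: 7803 × 0.973 = 7592
40–59: 8467 × 0.968 = 8196
60–79: 9303 × 0.956 = 8894
80+: 9724 × 0.915 + 30162 × 0.698 = 8897 + 21053 = 29950
Net migration: 80+ − 520 → 29430
Population now: 0–19=7020, 20–39=7592, 40–59=8196, 60–79=8894, 80+=29430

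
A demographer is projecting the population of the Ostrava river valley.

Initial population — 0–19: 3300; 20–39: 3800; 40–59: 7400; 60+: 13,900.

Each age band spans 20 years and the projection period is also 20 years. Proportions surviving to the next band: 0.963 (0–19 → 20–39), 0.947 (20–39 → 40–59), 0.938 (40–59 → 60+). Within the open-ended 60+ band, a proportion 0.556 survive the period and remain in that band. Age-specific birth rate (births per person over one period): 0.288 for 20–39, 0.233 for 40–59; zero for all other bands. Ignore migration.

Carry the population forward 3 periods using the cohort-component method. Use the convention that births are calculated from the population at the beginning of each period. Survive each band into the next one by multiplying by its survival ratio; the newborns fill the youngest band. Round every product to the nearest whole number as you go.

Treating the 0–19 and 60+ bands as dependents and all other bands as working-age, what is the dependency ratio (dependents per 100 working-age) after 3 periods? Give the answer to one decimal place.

251.7

Numbering the bands 1..4 from youngest to oldest:
— Period 1 —
Births: 3800 × 0.288 = 1094 ; 7400 × 0.233 = 1724 → 2818
Band 2: 3300 × 0.963 = 3178
Band 3: 3800 × 0.947 = 3599
Band 4: 7400 × 0.938 + 13900 × 0.556 = 6941 + 7728 = 14669
Population now: 0–19=2818, 20–39=3178, 40–59=3599, 60+=14669
— Period 2 —
Births: 3178 × 0.288 = 915 ; 3599 × 0.233 = 839 → 1754
Band 2: 2818 × 0.963 = 2714
Band 3: 3178 × 0.947 = 3010
Band 4: 3599 × 0.938 + 14669 × 0.556 = 3376 + 8156 = 11532
Population now: 0–19=1754, 20–39=2714, 40–59=3010, 60+=11532
— Period 3 —
Births: 2714 × 0.288 = 782 ; 3010 × 0.233 = 701 → 1483
Band 2: 1754 × 0.963 = 1689
Band 3: 2714 × 0.947 = 2570
Band 4: 3010 × 0.938 + 11532 × 0.556 = 2823 + 6412 = 9235
Population now: 0–19=1483, 20–39=1689, 40–59=2570, 60+=9235
Dependents (band 0–19 + band 60+) = 1483 + 9235 = 10718; working-age = 4259; ratio = 10718/4259 × 100 = 251.7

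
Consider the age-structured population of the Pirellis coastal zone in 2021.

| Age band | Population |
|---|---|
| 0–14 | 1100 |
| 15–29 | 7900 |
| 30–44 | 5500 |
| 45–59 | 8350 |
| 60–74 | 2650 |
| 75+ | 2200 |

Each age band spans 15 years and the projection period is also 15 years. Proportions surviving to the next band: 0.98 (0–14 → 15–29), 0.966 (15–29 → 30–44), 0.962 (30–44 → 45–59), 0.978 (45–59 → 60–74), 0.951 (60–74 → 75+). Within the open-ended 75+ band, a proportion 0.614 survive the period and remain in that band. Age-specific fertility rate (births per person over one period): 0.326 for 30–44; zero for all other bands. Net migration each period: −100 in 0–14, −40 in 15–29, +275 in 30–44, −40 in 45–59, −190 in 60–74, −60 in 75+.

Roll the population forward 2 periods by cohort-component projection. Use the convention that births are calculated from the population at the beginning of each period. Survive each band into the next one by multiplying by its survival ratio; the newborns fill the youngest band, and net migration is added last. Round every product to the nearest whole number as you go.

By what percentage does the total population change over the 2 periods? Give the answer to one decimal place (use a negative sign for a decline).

Numbering the bands 1..6 from youngest to oldest:
Period 1.
Births: 5500 × 0.326 = 1793
Band 2: 1100 × 0.98 = 1078
Band 3: 7900 × 0.966 = 7631
Band 4: 5500 × 0.962 = 5291
Band 5: 8350 × 0.978 = 8166
Band 6: 2650 × 0.951 + 2200 × 0.614 = 2520 + 1351 = 3871
Net migration: Band 1 − 100 → 1693; Band 2 − 40 → 1038; Band 3 + 275 → 7906; Band 4 − 40 → 5251; Band 5 − 190 → 7976; Band 6 − 60 → 3811
Population now: 0–14=1693, 15–29=1038, 30–44=7906, 45–59=5251, 60–74=7976, 75+=3811
Period 2.
Births: 7906 × 0.326 = 2577
Band 2: 1693 × 0.98 = 1659
Band 3: 1038 × 0.966 = 1003
Band 4: 7906 × 0.962 = 7606
Band 5: 5251 × 0.978 = 5135
Band 6: 7976 × 0.951 + 3811 × 0.614 = 7585 + 2340 = 9925
Net migration: Band 1 − 100 → 2477; Band 2 − 40 → 1619; Band 3 + 275 → 1278; Band 4 − 40 → 7566; Band 5 − 190 → 4945; Band 6 − 60 → 9865
Population now: 0–14=2477, 15–29=1619, 30–44=1278, 45–59=7566, 60–74=4945, 75+=9865
Total: 27700 → 27750; change = 50; percentage change = 0.2%

0.2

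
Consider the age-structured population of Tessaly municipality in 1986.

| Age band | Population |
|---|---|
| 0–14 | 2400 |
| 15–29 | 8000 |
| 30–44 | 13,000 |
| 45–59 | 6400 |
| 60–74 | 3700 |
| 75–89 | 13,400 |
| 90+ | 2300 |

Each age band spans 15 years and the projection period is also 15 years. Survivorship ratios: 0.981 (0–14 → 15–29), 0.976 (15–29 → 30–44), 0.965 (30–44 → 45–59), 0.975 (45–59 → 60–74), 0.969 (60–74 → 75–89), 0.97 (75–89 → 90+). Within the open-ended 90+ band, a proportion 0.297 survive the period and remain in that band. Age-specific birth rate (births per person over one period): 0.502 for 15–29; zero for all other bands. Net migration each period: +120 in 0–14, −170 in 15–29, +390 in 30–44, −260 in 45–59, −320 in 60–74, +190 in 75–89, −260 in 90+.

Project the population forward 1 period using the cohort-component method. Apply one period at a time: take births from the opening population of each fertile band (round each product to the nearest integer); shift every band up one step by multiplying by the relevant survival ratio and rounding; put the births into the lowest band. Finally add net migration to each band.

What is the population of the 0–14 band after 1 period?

4136

(Groups numbered youngest = 1 to oldest = 7.)
Period 1:
Births: 8000 × 0.502 = 4016
Group 2: 2400 × 0.981 = 2354
Group 3: 8000 × 0.976 = 7808
Group 4: 13000 × 0.965 = 12545
Group 5: 6400 × 0.975 = 6240
Group 6: 3700 × 0.969 = 3585
Group 7: 13400 × 0.97 + 2300 × 0.297 = 12998 + 683 = 13681
Net migration: Group 1 + 120 → 4136; Group 2 − 170 → 2184; Group 3 + 390 → 8198; Group 4 − 260 → 12285; Group 5 − 320 → 5920; Group 6 + 190 → 3775; Group 7 − 260 → 13421
→ [4136, 2184, 8198, 12285, 5920, 3775, 13421]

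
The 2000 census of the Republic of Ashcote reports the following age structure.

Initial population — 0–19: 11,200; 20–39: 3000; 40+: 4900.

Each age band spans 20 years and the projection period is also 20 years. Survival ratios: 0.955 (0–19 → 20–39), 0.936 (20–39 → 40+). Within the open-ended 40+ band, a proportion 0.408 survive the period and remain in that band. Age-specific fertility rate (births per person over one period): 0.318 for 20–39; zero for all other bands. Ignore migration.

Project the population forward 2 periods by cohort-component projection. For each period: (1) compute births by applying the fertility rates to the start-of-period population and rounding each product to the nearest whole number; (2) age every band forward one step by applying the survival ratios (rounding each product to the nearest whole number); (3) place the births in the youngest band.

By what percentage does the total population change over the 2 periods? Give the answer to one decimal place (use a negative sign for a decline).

— Period 1 —
Births: 3000 × 0.318 = 954
20–39: 11200 × 0.955 = 10696
40+: 3000 × 0.936 + 4900 × 0.408 = 2808 + 1999 = 4807
→ [954, 10696, 4807]
— Period 2 —
Births: 10696 × 0.318 = 3401
20–39: 954 × 0.955 = 911
40+: 10696 × 0.936 + 4807 × 0.408 = 10011 + 1961 = 11972
→ [3401, 911, 11972]
Total: 19100 → 16284; change = -2816; percentage change = -14.7%

-14.7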